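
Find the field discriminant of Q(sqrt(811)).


For K = Q(sqrt(d)) with d squarefree: disc(K) = d if d = 1 mod 4, and disc(K) = 4d if d = 2 or 3 mod 4.
Here d = 811, and d mod 4 = 3.
d = 3 mod 4, not 1 (O_K = Z[sqrt(d)]), so disc(K) = 4d = 4 * (811) = 3244

3244


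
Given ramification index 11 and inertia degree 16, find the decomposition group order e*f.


|D_P| = e * f
= 11 * 16
= 176

176


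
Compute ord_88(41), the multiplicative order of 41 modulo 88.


We want ord_88(41), the smallest k >= 1 with 41^k = 1 mod 88.
n = 88 = 2^3 * 11, phi(88) = 40; the order divides phi(n).
Divisors of 40: 1, 2, 4, 5, 8, 10, 20, 40
Repeated squaring mod 88: 41^1 = 41, 41^2 = 9, 41^4 = 81, 41^8 = 49, 41^16 = 25, 41^32 = 9
Test divisors in increasing order:
  k=1: 41^1 = 41 mod 88
  k=2: 41^2 = 9 mod 88
  k=4: 41^4 = 81 mod 88
  k=5: 41^5 = 81 * 41 = 65 mod 88
  k=8: 41^8 = 49 mod 88
  k=10: 41^10 = 49 * 9 = 1 mod 88  <- first divisor giving 1
Order = 10

10


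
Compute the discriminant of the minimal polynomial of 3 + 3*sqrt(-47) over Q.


The element 3 + 3*sqrt(-47) has minimal polynomial:
x^2 - 6*x + 432
Discriminant = (-6)^2 - 4*(432)
= 36 - 1728
= -1692

-1692


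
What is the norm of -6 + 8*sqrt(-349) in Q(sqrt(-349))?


N(a + b*sqrt(d)) = a^2 - d*b^2
= (-6)^2 - (-349)*(8)^2
= 36 + 22336
= 22372

22372


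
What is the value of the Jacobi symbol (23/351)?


Compute (23/351) via quadratic reciprocity:
  reciprocity: (23/351) -> -(351/23)
  reduce: (6/23)
  pull out 2: (2/23) = +1  (since 23 mod 8 = 7)
  reciprocity: (3/23) -> -(23/3)
  reduce: (2/3)
  pull out 2: (2/3) = -1  (since 3 mod 8 = 3)
  (1/3) = 1
Product of signs = -1

-1


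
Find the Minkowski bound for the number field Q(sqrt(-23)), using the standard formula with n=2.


d = -23, d mod 4 = 1, so disc(K) = d = -23; |disc(K)| = 23
Imaginary quadratic field, so n = 2, s = r2 = 1, r1 = 0
M = (n!/n^n) * (4/pi)^s * sqrt(|disc(K)|) = (2!/2^2) * (4/pi)^1 * sqrt(23)
= 0.5 * 1.273240 * 4.795832
= 3.0531

3.0531


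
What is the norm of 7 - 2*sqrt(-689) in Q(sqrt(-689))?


N(a + b*sqrt(d)) = a^2 - d*b^2
= (7)^2 - (-689)*(-2)^2
= 49 + 2756
= 2805

2805


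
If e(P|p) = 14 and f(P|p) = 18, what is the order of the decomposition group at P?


|D_P| = e * f
= 14 * 18
= 252

252


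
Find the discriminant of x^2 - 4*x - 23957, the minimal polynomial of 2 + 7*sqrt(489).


The element 2 + 7*sqrt(489) has minimal polynomial:
x^2 - 4*x - 23957
Discriminant = (-4)^2 - 4*(-23957)
= 16 + 95828
= 95844

95844


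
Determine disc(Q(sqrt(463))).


For K = Q(sqrt(d)) with d squarefree: disc(K) = d if d = 1 mod 4, and disc(K) = 4d if d = 2 or 3 mod 4.
Here d = 463, and d mod 4 = 3.
d = 3 mod 4, not 1 (O_K = Z[sqrt(d)]), so disc(K) = 4d = 4 * (463) = 1852

1852


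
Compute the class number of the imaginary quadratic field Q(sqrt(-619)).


K = Q(sqrt(-619)). d mod 4 = 1, so D = disc(K) = d = -619
h(K) equals the number of primitive reduced positive-definite forms (a, b, c) = a*x^2 + b*x*y + c*y^2 with b^2 - 4ac = D,
where reduced means |b| <= a <= c, with b >= 0 whenever |b| = a or a = c, and primitive means gcd(a, b, c) = 1.
Reduced forces 3a^2 <= |D| = 619, so 1 <= a <= 14; b must have the parity of D, and c = (b^2 - D)/(4a) must be an integer >= a.
Enumerate a = 1..14, b in [-a, a]:
  a=1: (1, 1, 155)  [1]
  a=2..4: none
  a=5: (5, -1, 31), (5, 1, 31)  [2]
  a=6: none
  a=7: (7, -5, 23), (7, 5, 23)  [2]
  a=8..14: none
Total reduced forms: 1 + 2 + 2 = 5
h = 5

5


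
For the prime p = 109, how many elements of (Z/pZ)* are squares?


For prime p, the number of non-zero quadratic residues is (p-1)/2.
= (109-1)/2
= 54

54


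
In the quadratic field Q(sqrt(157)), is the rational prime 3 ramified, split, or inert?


K = Q(sqrt(157)). Since d mod 4 = 1, disc(K) = 157.
Check p | disc: 157 mod 3 = 1.
p does not divide disc. Compute Legendre symbol (d/p):
1^((3-1)/2) mod 3 = 1
(d/p) = 1, so p splits: (p) = P*P' with e=1, f=1, g=2.
Therefore p is split.

split


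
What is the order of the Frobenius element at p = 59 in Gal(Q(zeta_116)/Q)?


The Frobenius at p in Gal(Q(zeta_n)/Q) = (Z/nZ)* is the class of p, so its order is ord_116(59), the smallest k >= 1 with 59^k = 1 mod 116.
n = 116 = 2^2 * 29, phi(116) = 56; the order divides phi(n).
Divisors of 56: 1, 2, 4, 7, 8, 14, 28, 56
Repeated squaring mod 116: 59^1 = 59, 59^2 = 1, 59^4 = 1, 59^8 = 1, 59^16 = 1, 59^32 = 1
Test divisors in increasing order:
  k=1: 59^1 = 59 mod 116
  k=2: 59^2 = 1 mod 116  <- first divisor giving 1
Order = 2

2


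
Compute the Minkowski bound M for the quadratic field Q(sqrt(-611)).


d = -611, d mod 4 = 1, so disc(K) = d = -611; |disc(K)| = 611
Imaginary quadratic field, so n = 2, s = r2 = 1, r1 = 0
M = (n!/n^n) * (4/pi)^s * sqrt(|disc(K)|) = (2!/2^2) * (4/pi)^1 * sqrt(611)
= 0.5 * 1.273240 * 24.718414
= 15.7362

15.7362


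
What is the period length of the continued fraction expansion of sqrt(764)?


Run the CF algorithm for sqrt(764).
a_0 = floor(sqrt(764)) = 27; set m_0=0, q_0=1.
Recurrence: m' = q*a - m,  q' = (d - m'^2)/q,  a' = floor((a_0 + m')/q').
  step 1: m=27, q=35, a=1
  step 2: m=8, q=20, a=1
  step 3: m=12, q=31, a=1
  step 4: m=19, q=13, a=3
  step 5: m=20, q=28, a=1
  step 6: m=8, q=25, a=1
  step 7: m=17, q=19, a=2
  step 8: m=21, q=17, a=2
  step 9: m=13, q=35, a=1
  step 10: m=22, q=8, a=6
  step 11: m=26, q=11, a=4
  step 12: m=18, q=40, a=1
  step 13: m=22, q=7, a=7
  step 14: m=27, q=5, a=10
  step 15: m=23, q=47, a=1
  step 16: m=24, q=4, a=12
  step 17: m=24, q=47, a=1
  step 18: m=23, q=5, a=10
  step 19: m=27, q=7, a=7
  step 20: m=22, q=40, a=1
  step 21: m=18, q=11, a=4
  step 22: m=26, q=8, a=6
  step 23: m=22, q=35, a=1
  step 24: m=13, q=17, a=2
  step 25: m=21, q=19, a=2
  step 26: m=17, q=25, a=1
  step 27: m=8, q=28, a=1
  step 28: m=20, q=13, a=3
  step 29: m=19, q=31, a=1
  step 30: m=12, q=20, a=1
  step 31: m=8, q=35, a=1
  step 32: m=27, q=1, a=54
a_32 = 2*a_0 = 54, so the period closes here.
sqrt(764) = [27; 1, 1, 1, 3, 1, 1, 2, 2, 1, 6, 4, 1, 7, 10, 1, 12, 1, 10, 7, 1, 4, 6, 1, 2, 2, 1, 1, 3, 1, 1, 1, 54]
Period length = 32

32


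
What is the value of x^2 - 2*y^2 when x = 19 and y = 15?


x^2 - d*y^2
= 19^2 - 2*15^2
= 361 - 450
= -89

-89


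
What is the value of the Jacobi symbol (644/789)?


Compute (644/789) via quadratic reciprocity:
  pull out 2: (2/789) = -1  (since 789 mod 8 = 5)
  pull out 2: (2/789) = -1  (since 789 mod 8 = 5)
  reciprocity: (161/789) -> +(789/161)
  reduce: (145/161)
  reciprocity: (145/161) -> +(161/145)
  reduce: (16/145)
  pull out 2: (2/145) = +1  (since 145 mod 8 = 1)
  pull out 2: (2/145) = +1  (since 145 mod 8 = 1)
  pull out 2: (2/145) = +1  (since 145 mod 8 = 1)
  pull out 2: (2/145) = +1  (since 145 mod 8 = 1)
  (1/145) = 1
Product of signs = 1

1


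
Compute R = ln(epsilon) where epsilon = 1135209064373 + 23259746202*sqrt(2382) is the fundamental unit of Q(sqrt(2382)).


epsilon = 1135209064373 + 23259746202*sqrt(2382)
= 2.2704e+12
R = ln(2.2704e+12)
= 28.4510

28.4510


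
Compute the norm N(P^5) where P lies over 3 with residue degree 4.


N(P^a) = p^(a*f)
= 3^(5*4)
= 3^20
= 3486784401

3486784401


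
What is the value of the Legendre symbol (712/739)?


p = 739 is prime, so compute (712/739) with the reciprocity algorithm (Jacobi-symbol steps: pull out 2s via (2/n), flip via reciprocity, reduce):
  pull out 2: (2/739) = -1  (since 739 mod 8 = 3)
  pull out 2: (2/739) = -1  (since 739 mod 8 = 3)
  pull out 2: (2/739) = -1  (since 739 mod 8 = 3)
  reciprocity: (89/739) -> +(739/89)
  reduce: (27/89)
  reciprocity: (27/89) -> +(89/27)
  reduce: (8/27)
  pull out 2: (2/27) = -1  (since 27 mod 8 = 3)
  pull out 2: (2/27) = -1  (since 27 mod 8 = 3)
  pull out 2: (2/27) = -1  (since 27 mod 8 = 3)
  (1/27) = 1
Product of signs = 1
(712/739) = 1

1


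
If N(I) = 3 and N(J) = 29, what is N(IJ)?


N(IJ) = N(I) * N(J)
= 3 * 29
= 87

87


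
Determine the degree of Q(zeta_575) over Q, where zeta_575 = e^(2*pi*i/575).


The degree equals Euler's totient phi(575).
575 = 5^2 * 23
phi(575) = 440

440


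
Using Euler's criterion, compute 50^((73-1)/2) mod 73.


p = 73 is prime and the exponent is (p-1)/2 = 36, so by Euler's criterion 50^36 = (50/73) = +1 or -1 mod 73.
Compute by square-and-multiply:
  36 = 32 + 4 (binary 100100)
  Repeated squaring mod 73: 50^1 = 50, 50^2 = 18, 50^4 = 32, 50^8 = 2, 50^16 = 4, 50^32 = 16
  50^36 = 50^32 * 50^4 = 16 * 32 mod 73
    16 * 32 = 512 = 1 mod 73
  50^36 = 1 mod 73
Result 1: 50 is a quadratic residue mod 73.
50^36 mod 73 = 1

1


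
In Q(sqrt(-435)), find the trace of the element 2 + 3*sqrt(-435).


Tr(a + b*sqrt(d)) = (a + b*sqrt(d)) + (a - b*sqrt(d)) = 2a
= 2 * (2)
= 4

4


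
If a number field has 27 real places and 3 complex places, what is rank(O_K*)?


By Dirichlet's unit theorem:
rank = r1 + r2 - 1
= 27 + 3 - 1
= 29

29


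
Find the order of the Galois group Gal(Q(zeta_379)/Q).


|Gal(Q(zeta_379)/Q)| = phi(379)
= 378

378


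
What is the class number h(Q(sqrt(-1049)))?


K = Q(sqrt(-1049)). d mod 4 = 3, so D = disc(K) = 4d = -4196
h(K) equals the number of primitive reduced positive-definite forms (a, b, c) = a*x^2 + b*x*y + c*y^2 with b^2 - 4ac = D,
where reduced means |b| <= a <= c, with b >= 0 whenever |b| = a or a = c, and primitive means gcd(a, b, c) = 1.
Reduced forces 3a^2 <= |D| = 4196, so 1 <= a <= 37; b must have the parity of D, and c = (b^2 - D)/(4a) must be an integer >= a.
Enumerate a = 1..37, b in [-a, a]:
  a=1: (1, 0, 1049)  [1]
  a=2: (2, 2, 525)  [1]
  a=3: (3, -2, 350), (3, 2, 350)  [2]
  a=4: none
  a=5: (5, -2, 210), (5, 2, 210)  [2]
  a=6: (6, -2, 175), (6, 2, 175)  [2]
  a=7: (7, -2, 150), (7, 2, 150)  [2]
  a=8: none
  a=9: (9, -4, 117), (9, 4, 117)  [2]
  a=10: (10, -2, 105), (10, 2, 105)  [2]
  a=11..12: none
  a=13: (13, -4, 81), (13, 4, 81)  [2]
  a=14: (14, -2, 75), (14, 2, 75)  [2]
  a=15: (15, -8, 71), (15, -2, 70), (15, 2, 70), (15, 8, 71)  [4]
  a=16..17: none
  a=18: (18, -14, 61), (18, 14, 61)  [2]
  a=19..20: none
  a=21: (21, -16, 53), (21, -2, 50), (21, 2, 50), (21, 16, 53)  [4]
  a=22: none
  a=23: (23, -6, 46), (23, 6, 46)  [2]
  a=24: none
  a=25: (25, -2, 42), (25, 2, 42)  [2]
  a=26: (26, -22, 45), (26, 22, 45)  [2]
  a=27: (27, -4, 39), (27, 4, 39)  [2]
  a=28: none
  a=29: (29, -26, 42), (29, 26, 42)  [2]
  a=30: (30, -22, 39), (30, -2, 35), (30, 2, 35), (30, 22, 39)  [4]
  a=31: (31, -12, 35), (31, 12, 35)  [2]
  a=32..37: none
Total reduced forms: 1 + 1 + 2 + 2 + 2 + 2 + 2 + 2 + 2 + 2 + 4 + 2 + 4 + 2 + 2 + 2 + 2 + 2 + 4 + 2 = 44
h = 44

44


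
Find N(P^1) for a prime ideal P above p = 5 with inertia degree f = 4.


N(P^a) = p^(a*f)
= 5^(1*4)
= 5^4
= 625

625


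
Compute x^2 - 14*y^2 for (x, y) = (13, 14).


x^2 - d*y^2
= 13^2 - 14*14^2
= 169 - 2744
= -2575

-2575


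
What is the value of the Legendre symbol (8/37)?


p = 37 is prime, so compute (8/37) with the reciprocity algorithm (Jacobi-symbol steps: pull out 2s via (2/n), flip via reciprocity, reduce):
  pull out 2: (2/37) = -1  (since 37 mod 8 = 5)
  pull out 2: (2/37) = -1  (since 37 mod 8 = 5)
  pull out 2: (2/37) = -1  (since 37 mod 8 = 5)
  (1/37) = 1
Product of signs = -1
(8/37) = -1

-1


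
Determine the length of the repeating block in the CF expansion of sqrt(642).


Run the CF algorithm for sqrt(642).
a_0 = floor(sqrt(642)) = 25; set m_0=0, q_0=1.
Recurrence: m' = q*a - m,  q' = (d - m'^2)/q,  a' = floor((a_0 + m')/q').
  step 1: m=25, q=17, a=2
  step 2: m=9, q=33, a=1
  step 3: m=24, q=2, a=24
  step 4: m=24, q=33, a=1
  step 5: m=9, q=17, a=2
  step 6: m=25, q=1, a=50
a_6 = 2*a_0 = 50, so the period closes here.
sqrt(642) = [25; 2, 1, 24, 1, 2, 50]
Period length = 6

6


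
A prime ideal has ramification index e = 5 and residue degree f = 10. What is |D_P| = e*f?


|D_P| = e * f
= 5 * 10
= 50

50


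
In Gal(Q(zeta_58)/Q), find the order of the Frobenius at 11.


The Frobenius at p in Gal(Q(zeta_n)/Q) = (Z/nZ)* is the class of p, so its order is ord_58(11), the smallest k >= 1 with 11^k = 1 mod 58.
n = 58 = 2 * 29, phi(58) = 28; the order divides phi(n).
Divisors of 28: 1, 2, 4, 7, 14, 28
Repeated squaring mod 58: 11^1 = 11, 11^2 = 5, 11^4 = 25, 11^8 = 45, 11^16 = 53
Test divisors in increasing order:
  k=1: 11^1 = 11 mod 58
  k=2: 11^2 = 5 mod 58
  k=4: 11^4 = 25 mod 58
  k=7: 11^7 = 25 * 5 * 11 = 41 mod 58
  k=14: 11^14 = 45 * 25 * 5 = 57 mod 58
  k=28: 11^28 = 53 * 45 * 25 = 1 mod 58  <- first divisor giving 1
Order = 28

28


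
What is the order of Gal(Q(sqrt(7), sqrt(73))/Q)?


The 2 square roots of distinct primes are multiplicatively independent over Q,
so [K:Q] = 2^2 and Gal(K/Q) is isomorphic to (Z/2Z)^2.
|Gal| = 2^2 = 4

4


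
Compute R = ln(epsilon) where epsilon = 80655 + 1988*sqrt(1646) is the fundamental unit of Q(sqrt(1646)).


epsilon = 80655 + 1988*sqrt(1646)
= 161310.0000
R = ln(161310.0000)
= 11.9911

11.9911


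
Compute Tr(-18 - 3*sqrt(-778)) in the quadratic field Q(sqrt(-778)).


Tr(a + b*sqrt(d)) = (a + b*sqrt(d)) + (a - b*sqrt(d)) = 2a
= 2 * (-18)
= -36

-36


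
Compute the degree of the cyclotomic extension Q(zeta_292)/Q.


The degree equals Euler's totient phi(292).
292 = 2^2 * 73
phi(292) = 144

144


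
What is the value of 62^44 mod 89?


p = 89 is prime and the exponent is (p-1)/2 = 44, so by Euler's criterion 62^44 = (62/89) = +1 or -1 mod 89.
Compute by square-and-multiply:
  44 = 32 + 8 + 4 (binary 101100)
  Repeated squaring mod 89: 62^1 = 62, 62^2 = 17, 62^4 = 22, 62^8 = 39, 62^16 = 8, 62^32 = 64
  62^44 = 62^32 * 62^8 * 62^4 = 64 * 39 * 22 mod 89
    64 * 39 = 2496 = 4 mod 89
    4 * 22 = 88 = 88 mod 89
  62^44 = 88 mod 89
Result 88 = p - 1 = -1 mod 89: 62 is a quadratic non-residue mod 89. As a residue in [0, p-1] the value is 88.
62^44 mod 89 = 88

88


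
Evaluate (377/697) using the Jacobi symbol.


Compute (377/697) via quadratic reciprocity:
  reciprocity: (377/697) -> +(697/377)
  reduce: (320/377)
  pull out 2: (2/377) = +1  (since 377 mod 8 = 1)
  pull out 2: (2/377) = +1  (since 377 mod 8 = 1)
  pull out 2: (2/377) = +1  (since 377 mod 8 = 1)
  pull out 2: (2/377) = +1  (since 377 mod 8 = 1)
  pull out 2: (2/377) = +1  (since 377 mod 8 = 1)
  pull out 2: (2/377) = +1  (since 377 mod 8 = 1)
  reciprocity: (5/377) -> +(377/5)
  reduce: (2/5)
  pull out 2: (2/5) = -1  (since 5 mod 8 = 5)
  (1/5) = 1
Product of signs = -1

-1


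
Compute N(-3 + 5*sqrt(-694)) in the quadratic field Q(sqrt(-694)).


N(a + b*sqrt(d)) = a^2 - d*b^2
= (-3)^2 - (-694)*(5)^2
= 9 + 17350
= 17359

17359


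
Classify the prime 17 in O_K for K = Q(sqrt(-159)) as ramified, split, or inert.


K = Q(sqrt(-159)). Since d mod 4 = 1, disc(K) = -159.
Check p | disc: -159 mod 17 = 11.
p does not divide disc. Compute Legendre symbol (d/p):
11^((17-1)/2) mod 17 = -1
(d/p) = -1, so p is inert: (p) stays prime with e=1, f=2, g=1.
Therefore p is inert.

inert


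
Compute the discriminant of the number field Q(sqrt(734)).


For K = Q(sqrt(d)) with d squarefree: disc(K) = d if d = 1 mod 4, and disc(K) = 4d if d = 2 or 3 mod 4.
Here d = 734, and d mod 4 = 2.
d = 2 mod 4, not 1 (O_K = Z[sqrt(d)]), so disc(K) = 4d = 4 * (734) = 2936

2936


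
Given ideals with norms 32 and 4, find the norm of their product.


N(IJ) = N(I) * N(J)
= 32 * 4
= 128

128


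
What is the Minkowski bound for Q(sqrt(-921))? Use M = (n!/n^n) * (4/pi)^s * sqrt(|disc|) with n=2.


d = -921, d mod 4 = 3, so disc(K) = 4d = -3684; |disc(K)| = 3684
Imaginary quadratic field, so n = 2, s = r2 = 1, r1 = 0
M = (n!/n^n) * (4/pi)^s * sqrt(|disc(K)|) = (2!/2^2) * (4/pi)^1 * sqrt(3684)
= 0.5 * 1.273240 * 60.695964
= 38.6403

38.6403


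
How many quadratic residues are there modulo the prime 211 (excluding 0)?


For prime p, the number of non-zero quadratic residues is (p-1)/2.
= (211-1)/2
= 105

105


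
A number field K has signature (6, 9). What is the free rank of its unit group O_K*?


By Dirichlet's unit theorem:
rank = r1 + r2 - 1
= 6 + 9 - 1
= 14

14


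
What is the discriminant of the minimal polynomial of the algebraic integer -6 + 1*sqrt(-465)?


The element -6 + 1*sqrt(-465) has minimal polynomial:
x^2 + 12*x + 501
Discriminant = (12)^2 - 4*(501)
= 144 - 2004
= -1860

-1860


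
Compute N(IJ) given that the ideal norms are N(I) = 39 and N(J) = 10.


N(IJ) = N(I) * N(J)
= 39 * 10
= 390

390


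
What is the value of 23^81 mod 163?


p = 163 is prime and the exponent is (p-1)/2 = 81, so by Euler's criterion 23^81 = (23/163) = +1 or -1 mod 163.
Compute by square-and-multiply:
  81 = 64 + 16 + 1 (binary 1010001)
  Repeated squaring mod 163: 23^1 = 23, 23^2 = 40, 23^4 = 133, 23^8 = 85, 23^16 = 53, 23^32 = 38, 23^64 = 140
  23^81 = 23^64 * 23^16 * 23^1 = 140 * 53 * 23 mod 163
    140 * 53 = 7420 = 85 mod 163
    85 * 23 = 1955 = 162 mod 163
  23^81 = 162 mod 163
Result 162 = p - 1 = -1 mod 163: 23 is a quadratic non-residue mod 163. As a residue in [0, p-1] the value is 162.
23^81 mod 163 = 162

162


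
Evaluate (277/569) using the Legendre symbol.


p = 569 is prime, so compute (277/569) with the reciprocity algorithm (Jacobi-symbol steps: pull out 2s via (2/n), flip via reciprocity, reduce):
  reciprocity: (277/569) -> +(569/277)
  reduce: (15/277)
  reciprocity: (15/277) -> +(277/15)
  reduce: (7/15)
  reciprocity: (7/15) -> -(15/7)
  reduce: (1/7)
  (1/7) = 1
Product of signs = -1
(277/569) = -1

-1


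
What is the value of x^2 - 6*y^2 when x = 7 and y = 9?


x^2 - d*y^2
= 7^2 - 6*9^2
= 49 - 486
= -437

-437


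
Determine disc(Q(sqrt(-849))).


For K = Q(sqrt(d)) with d squarefree: disc(K) = d if d = 1 mod 4, and disc(K) = 4d if d = 2 or 3 mod 4.
Here d = -849, and d mod 4 = 3.
d = 3 mod 4, not 1 (O_K = Z[sqrt(d)]), so disc(K) = 4d = 4 * (-849) = -3396

-3396


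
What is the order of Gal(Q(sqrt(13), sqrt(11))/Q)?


The 2 square roots of distinct primes are multiplicatively independent over Q,
so [K:Q] = 2^2 and Gal(K/Q) is isomorphic to (Z/2Z)^2.
|Gal| = 2^2 = 4

4


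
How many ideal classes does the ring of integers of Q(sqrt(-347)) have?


K = Q(sqrt(-347)). d mod 4 = 1, so D = disc(K) = d = -347
h(K) equals the number of primitive reduced positive-definite forms (a, b, c) = a*x^2 + b*x*y + c*y^2 with b^2 - 4ac = D,
where reduced means |b| <= a <= c, with b >= 0 whenever |b| = a or a = c, and primitive means gcd(a, b, c) = 1.
Reduced forces 3a^2 <= |D| = 347, so 1 <= a <= 10; b must have the parity of D, and c = (b^2 - D)/(4a) must be an integer >= a.
Enumerate a = 1..10, b in [-a, a]:
  a=1: (1, 1, 87)  [1]
  a=2: none
  a=3: (3, -1, 29), (3, 1, 29)  [2]
  a=4..8: none
  a=9: (9, -7, 11), (9, 7, 11)  [2]
  a=10: none
Total reduced forms: 1 + 2 + 2 = 5
h = 5

5


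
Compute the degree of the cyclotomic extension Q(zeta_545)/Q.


The degree equals Euler's totient phi(545).
545 = 5 * 109
phi(545) = 432

432


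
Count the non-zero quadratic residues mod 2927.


For prime p, the number of non-zero quadratic residues is (p-1)/2.
= (2927-1)/2
= 1463

1463


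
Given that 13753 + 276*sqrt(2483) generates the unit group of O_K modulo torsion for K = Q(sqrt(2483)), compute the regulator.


epsilon = 13753 + 276*sqrt(2483)
= 27506.0000
R = ln(27506.0000)
= 10.2222

10.2222


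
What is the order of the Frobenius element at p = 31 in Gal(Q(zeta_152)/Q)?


The Frobenius at p in Gal(Q(zeta_n)/Q) = (Z/nZ)* is the class of p, so its order is ord_152(31), the smallest k >= 1 with 31^k = 1 mod 152.
n = 152 = 2^3 * 19, phi(152) = 72; the order divides phi(n).
Divisors of 72: 1, 2, 3, 4, 6, 8, 9, 12, 18, 24, 36, 72
Repeated squaring mod 152: 31^1 = 31, 31^2 = 49, 31^4 = 121, 31^8 = 49, 31^16 = 121, 31^32 = 49, 31^64 = 121
Test divisors in increasing order:
  k=1: 31^1 = 31 mod 152
  k=2: 31^2 = 49 mod 152
  k=3: 31^3 = 49 * 31 = 151 mod 152
  k=4: 31^4 = 121 mod 152
  k=6: 31^6 = 121 * 49 = 1 mod 152  <- first divisor giving 1
Order = 6

6


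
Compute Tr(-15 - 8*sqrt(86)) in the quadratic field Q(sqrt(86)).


Tr(a + b*sqrt(d)) = (a + b*sqrt(d)) + (a - b*sqrt(d)) = 2a
= 2 * (-15)
= -30

-30


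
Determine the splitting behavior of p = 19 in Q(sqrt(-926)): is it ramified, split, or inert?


K = Q(sqrt(-926)). Since d mod 4 = 2, disc(K) = -3704.
Check p | disc: -3704 mod 19 = 1.
p does not divide disc. Compute Legendre symbol (d/p):
5^((19-1)/2) mod 19 = 1
(d/p) = 1, so p splits: (p) = P*P' with e=1, f=1, g=2.
Therefore p is split.

split


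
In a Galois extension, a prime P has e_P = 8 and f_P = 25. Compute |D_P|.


|D_P| = e * f
= 8 * 25
= 200

200


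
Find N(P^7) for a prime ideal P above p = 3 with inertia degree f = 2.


N(P^a) = p^(a*f)
= 3^(7*2)
= 3^14
= 4782969

4782969


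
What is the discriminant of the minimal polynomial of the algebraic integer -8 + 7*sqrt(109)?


The element -8 + 7*sqrt(109) has minimal polynomial:
x^2 + 16*x - 5277
Discriminant = (16)^2 - 4*(-5277)
= 256 + 21108
= 21364

21364


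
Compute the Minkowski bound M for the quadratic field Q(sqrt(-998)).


d = -998, d mod 4 = 2, so disc(K) = 4d = -3992; |disc(K)| = 3992
Imaginary quadratic field, so n = 2, s = r2 = 1, r1 = 0
M = (n!/n^n) * (4/pi)^s * sqrt(|disc(K)|) = (2!/2^2) * (4/pi)^1 * sqrt(3992)
= 0.5 * 1.273240 * 63.182276
= 40.2231

40.2231


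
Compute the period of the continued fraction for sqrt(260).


Run the CF algorithm for sqrt(260).
a_0 = floor(sqrt(260)) = 16; set m_0=0, q_0=1.
Recurrence: m' = q*a - m,  q' = (d - m'^2)/q,  a' = floor((a_0 + m')/q').
  step 1: m=16, q=4, a=8
  step 2: m=16, q=1, a=32
a_2 = 2*a_0 = 32, so the period closes here.
sqrt(260) = [16; 8, 32]
Period length = 2

2


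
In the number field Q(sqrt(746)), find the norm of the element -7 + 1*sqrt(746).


N(a + b*sqrt(d)) = a^2 - d*b^2
= (-7)^2 - (746)*(1)^2
= 49 - 746
= -697

-697


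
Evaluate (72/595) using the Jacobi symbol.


Compute (72/595) via quadratic reciprocity:
  pull out 2: (2/595) = -1  (since 595 mod 8 = 3)
  pull out 2: (2/595) = -1  (since 595 mod 8 = 3)
  pull out 2: (2/595) = -1  (since 595 mod 8 = 3)
  reciprocity: (9/595) -> +(595/9)
  reduce: (1/9)
  (1/9) = 1
Product of signs = -1

-1


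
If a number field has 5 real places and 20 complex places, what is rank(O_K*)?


By Dirichlet's unit theorem:
rank = r1 + r2 - 1
= 5 + 20 - 1
= 24

24


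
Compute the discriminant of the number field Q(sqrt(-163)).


For K = Q(sqrt(d)) with d squarefree: disc(K) = d if d = 1 mod 4, and disc(K) = 4d if d = 2 or 3 mod 4.
Here d = -163, and d mod 4 = 1.
d = 1 mod 4 (O_K = Z[(1+sqrt(d))/2]), so disc(K) = d = -163

-163


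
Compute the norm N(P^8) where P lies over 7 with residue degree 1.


N(P^a) = p^(a*f)
= 7^(8*1)
= 7^8
= 5764801

5764801


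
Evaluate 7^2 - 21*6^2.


x^2 - d*y^2
= 7^2 - 21*6^2
= 49 - 756
= -707

-707


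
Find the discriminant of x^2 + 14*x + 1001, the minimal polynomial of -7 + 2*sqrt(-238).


The element -7 + 2*sqrt(-238) has minimal polynomial:
x^2 + 14*x + 1001
Discriminant = (14)^2 - 4*(1001)
= 196 - 4004
= -3808

-3808


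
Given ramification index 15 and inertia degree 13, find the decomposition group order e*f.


|D_P| = e * f
= 15 * 13
= 195

195


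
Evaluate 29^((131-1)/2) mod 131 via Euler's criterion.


p = 131 is prime and the exponent is (p-1)/2 = 65, so by Euler's criterion 29^65 = (29/131) = +1 or -1 mod 131.
Compute by square-and-multiply:
  65 = 64 + 1 (binary 1000001)
  Repeated squaring mod 131: 29^1 = 29, 29^2 = 55, 29^4 = 12, 29^8 = 13, 29^16 = 38, 29^32 = 3, 29^64 = 9
  29^65 = 29^64 * 29^1 = 9 * 29 mod 131
    9 * 29 = 261 = 130 mod 131
  29^65 = 130 mod 131
Result 130 = p - 1 = -1 mod 131: 29 is a quadratic non-residue mod 131. As a residue in [0, p-1] the value is 130.
29^65 mod 131 = 130

130


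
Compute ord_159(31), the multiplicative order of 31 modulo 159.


We want ord_159(31), the smallest k >= 1 with 31^k = 1 mod 159.
n = 159 = 3 * 53, phi(159) = 104; the order divides phi(n).
Divisors of 104: 1, 2, 4, 8, 13, 26, 52, 104
Repeated squaring mod 159: 31^1 = 31, 31^2 = 7, 31^4 = 49, 31^8 = 16, 31^16 = 97, 31^32 = 28, 31^64 = 148
Test divisors in increasing order:
  k=1: 31^1 = 31 mod 159
  k=2: 31^2 = 7 mod 159
  k=4: 31^4 = 49 mod 159
  k=8: 31^8 = 16 mod 159
  k=13: 31^13 = 16 * 49 * 31 = 136 mod 159
  k=26: 31^26 = 97 * 16 * 7 = 52 mod 159
  k=52: 31^52 = 28 * 97 * 49 = 1 mod 159  <- first divisor giving 1
Order = 52

52


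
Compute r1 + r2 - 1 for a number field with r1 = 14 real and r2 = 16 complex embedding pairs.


By Dirichlet's unit theorem:
rank = r1 + r2 - 1
= 14 + 16 - 1
= 29

29


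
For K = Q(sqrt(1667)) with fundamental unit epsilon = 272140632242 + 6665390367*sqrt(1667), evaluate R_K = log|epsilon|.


epsilon = 272140632242 + 6665390367*sqrt(1667)
= 5.4428e+11
R = ln(5.4428e+11)
= 27.0227

27.0227


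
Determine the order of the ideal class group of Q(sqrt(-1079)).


K = Q(sqrt(-1079)). d mod 4 = 1, so D = disc(K) = d = -1079
h(K) equals the number of primitive reduced positive-definite forms (a, b, c) = a*x^2 + b*x*y + c*y^2 with b^2 - 4ac = D,
where reduced means |b| <= a <= c, with b >= 0 whenever |b| = a or a = c, and primitive means gcd(a, b, c) = 1.
Reduced forces 3a^2 <= |D| = 1079, so 1 <= a <= 18; b must have the parity of D, and c = (b^2 - D)/(4a) must be an integer >= a.
Enumerate a = 1..18, b in [-a, a]:
  a=1: (1, 1, 270)  [1]
  a=2: (2, -1, 135), (2, 1, 135)  [2]
  a=3: (3, -1, 90), (3, 1, 90)  [2]
  a=4: (4, -3, 68), (4, 3, 68)  [2]
  a=5: (5, -1, 54), (5, 1, 54)  [2]
  a=6: (6, -5, 46), (6, -1, 45), (6, 1, 45), (6, 5, 46)  [4]
  a=7: none
  a=8: (8, -3, 34), (8, 3, 34)  [2]
  a=9: (9, -1, 30), (9, 1, 30)  [2]
  a=10: (10, -9, 29), (10, -1, 27), (10, 1, 27), (10, 9, 29)  [4]
  a=11: none
  a=12: (12, -11, 25), (12, -5, 23), (12, 5, 23), (12, 11, 25)  [4]
  a=13: (13, 13, 24)  [1]
  a=14: none
  a=15: (15, -11, 20), (15, -1, 18), (15, 1, 18), (15, 11, 20)  [4]
  a=16: (16, -3, 17), (16, 3, 17)  [2]
  a=17: none
  a=18: (18, -17, 19), (18, 17, 19)  [2]
Total reduced forms: 1 + 2 + 2 + 2 + 2 + 4 + 2 + 2 + 4 + 4 + 1 + 4 + 2 + 2 = 34
h = 34

34


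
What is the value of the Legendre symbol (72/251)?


p = 251 is prime, so compute (72/251) with the reciprocity algorithm (Jacobi-symbol steps: pull out 2s via (2/n), flip via reciprocity, reduce):
  pull out 2: (2/251) = -1  (since 251 mod 8 = 3)
  pull out 2: (2/251) = -1  (since 251 mod 8 = 3)
  pull out 2: (2/251) = -1  (since 251 mod 8 = 3)
  reciprocity: (9/251) -> +(251/9)
  reduce: (8/9)
  pull out 2: (2/9) = +1  (since 9 mod 8 = 1)
  pull out 2: (2/9) = +1  (since 9 mod 8 = 1)
  pull out 2: (2/9) = +1  (since 9 mod 8 = 1)
  (1/9) = 1
Product of signs = -1
(72/251) = -1

-1


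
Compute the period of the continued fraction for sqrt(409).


Run the CF algorithm for sqrt(409).
a_0 = floor(sqrt(409)) = 20; set m_0=0, q_0=1.
Recurrence: m' = q*a - m,  q' = (d - m'^2)/q,  a' = floor((a_0 + m')/q').
  step 1: m=20, q=9, a=4
  step 2: m=16, q=17, a=2
  step 3: m=18, q=5, a=7
  step 4: m=17, q=24, a=1
  step 5: m=7, q=15, a=1
  step 6: m=8, q=23, a=1
  step 7: m=15, q=8, a=4
  step 8: m=17, q=15, a=2
  step 9: m=13, q=16, a=2
  step 10: m=19, q=3, a=13
  step 11: m=20, q=3, a=13
  step 12: m=19, q=16, a=2
  step 13: m=13, q=15, a=2
  step 14: m=17, q=8, a=4
  step 15: m=15, q=23, a=1
  step 16: m=8, q=15, a=1
  step 17: m=7, q=24, a=1
  step 18: m=17, q=5, a=7
  step 19: m=18, q=17, a=2
  step 20: m=16, q=9, a=4
  step 21: m=20, q=1, a=40
a_21 = 2*a_0 = 40, so the period closes here.
sqrt(409) = [20; 4, 2, 7, 1, 1, 1, 4, 2, 2, 13, 13, 2, 2, 4, 1, 1, 1, 7, 2, 4, 40]
Period length = 21

21


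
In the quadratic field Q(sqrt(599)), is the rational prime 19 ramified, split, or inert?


K = Q(sqrt(599)). Since d mod 4 = 3, disc(K) = 2396.
Check p | disc: 2396 mod 19 = 2.
p does not divide disc. Compute Legendre symbol (d/p):
10^((19-1)/2) mod 19 = -1
(d/p) = -1, so p is inert: (p) stays prime with e=1, f=2, g=1.
Therefore p is inert.

inert


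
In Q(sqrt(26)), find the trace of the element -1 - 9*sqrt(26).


Tr(a + b*sqrt(d)) = (a + b*sqrt(d)) + (a - b*sqrt(d)) = 2a
= 2 * (-1)
= -2

-2


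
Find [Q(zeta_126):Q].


The degree equals Euler's totient phi(126).
126 = 2 * 3^2 * 7
phi(126) = 36

36


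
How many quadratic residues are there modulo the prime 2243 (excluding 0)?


For prime p, the number of non-zero quadratic residues is (p-1)/2.
= (2243-1)/2
= 1121

1121


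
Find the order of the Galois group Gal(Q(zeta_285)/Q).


|Gal(Q(zeta_285)/Q)| = phi(285)
= 144

144


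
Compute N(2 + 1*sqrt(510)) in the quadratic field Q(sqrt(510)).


N(a + b*sqrt(d)) = a^2 - d*b^2
= (2)^2 - (510)*(1)^2
= 4 - 510
= -506

-506


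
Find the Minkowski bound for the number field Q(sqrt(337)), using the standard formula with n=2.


d = 337, d mod 4 = 1, so disc(K) = d = 337; |disc(K)| = 337
Real quadratic field, so n = 2, s = r2 = 0, r1 = 2
M = (n!/n^n) * (4/pi)^s * sqrt(|disc(K)|) = (2!/2^2) * (4/pi)^0 * sqrt(337)
= 0.5 * 1.000000 * 18.357560
= 9.1788

9.1788


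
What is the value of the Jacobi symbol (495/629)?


Compute (495/629) via quadratic reciprocity:
  reciprocity: (495/629) -> +(629/495)
  reduce: (134/495)
  pull out 2: (2/495) = +1  (since 495 mod 8 = 7)
  reciprocity: (67/495) -> -(495/67)
  reduce: (26/67)
  pull out 2: (2/67) = -1  (since 67 mod 8 = 3)
  reciprocity: (13/67) -> +(67/13)
  reduce: (2/13)
  pull out 2: (2/13) = -1  (since 13 mod 8 = 5)
  (1/13) = 1
Product of signs = -1

-1


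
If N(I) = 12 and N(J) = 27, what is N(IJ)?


N(IJ) = N(I) * N(J)
= 12 * 27
= 324

324


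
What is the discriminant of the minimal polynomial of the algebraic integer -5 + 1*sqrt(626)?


The element -5 + 1*sqrt(626) has minimal polynomial:
x^2 + 10*x - 601
Discriminant = (10)^2 - 4*(-601)
= 100 + 2404
= 2504

2504


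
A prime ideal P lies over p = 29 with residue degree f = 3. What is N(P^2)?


N(P^a) = p^(a*f)
= 29^(2*3)
= 29^6
= 594823321

594823321


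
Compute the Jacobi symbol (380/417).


Compute (380/417) via quadratic reciprocity:
  pull out 2: (2/417) = +1  (since 417 mod 8 = 1)
  pull out 2: (2/417) = +1  (since 417 mod 8 = 1)
  reciprocity: (95/417) -> +(417/95)
  reduce: (37/95)
  reciprocity: (37/95) -> +(95/37)
  reduce: (21/37)
  reciprocity: (21/37) -> +(37/21)
  reduce: (16/21)
  pull out 2: (2/21) = -1  (since 21 mod 8 = 5)
  pull out 2: (2/21) = -1  (since 21 mod 8 = 5)
  pull out 2: (2/21) = -1  (since 21 mod 8 = 5)
  pull out 2: (2/21) = -1  (since 21 mod 8 = 5)
  (1/21) = 1
Product of signs = 1

1


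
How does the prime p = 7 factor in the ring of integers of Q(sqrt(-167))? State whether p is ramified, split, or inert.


K = Q(sqrt(-167)). Since d mod 4 = 1, disc(K) = -167.
Check p | disc: -167 mod 7 = 1.
p does not divide disc. Compute Legendre symbol (d/p):
1^((7-1)/2) mod 7 = 1
(d/p) = 1, so p splits: (p) = P*P' with e=1, f=1, g=2.
Therefore p is split.

split


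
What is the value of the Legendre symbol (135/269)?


p = 269 is prime, so compute (135/269) with the reciprocity algorithm (Jacobi-symbol steps: pull out 2s via (2/n), flip via reciprocity, reduce):
  reciprocity: (135/269) -> +(269/135)
  reduce: (134/135)
  pull out 2: (2/135) = +1  (since 135 mod 8 = 7)
  reciprocity: (67/135) -> -(135/67)
  reduce: (1/67)
  (1/67) = 1
Product of signs = -1
(135/269) = -1

-1


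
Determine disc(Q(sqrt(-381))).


For K = Q(sqrt(d)) with d squarefree: disc(K) = d if d = 1 mod 4, and disc(K) = 4d if d = 2 or 3 mod 4.
Here d = -381, and d mod 4 = 3.
d = 3 mod 4, not 1 (O_K = Z[sqrt(d)]), so disc(K) = 4d = 4 * (-381) = -1524

-1524


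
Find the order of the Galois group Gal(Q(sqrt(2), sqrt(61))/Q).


The 2 square roots of distinct primes are multiplicatively independent over Q,
so [K:Q] = 2^2 and Gal(K/Q) is isomorphic to (Z/2Z)^2.
|Gal| = 2^2 = 4

4


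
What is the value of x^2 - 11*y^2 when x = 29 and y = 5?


x^2 - d*y^2
= 29^2 - 11*5^2
= 841 - 275
= 566

566


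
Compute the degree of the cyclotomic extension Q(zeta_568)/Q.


The degree equals Euler's totient phi(568).
568 = 2^3 * 71
phi(568) = 280

280


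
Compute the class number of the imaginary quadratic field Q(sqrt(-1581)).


K = Q(sqrt(-1581)). d mod 4 = 3, so D = disc(K) = 4d = -6324
h(K) equals the number of primitive reduced positive-definite forms (a, b, c) = a*x^2 + b*x*y + c*y^2 with b^2 - 4ac = D,
where reduced means |b| <= a <= c, with b >= 0 whenever |b| = a or a = c, and primitive means gcd(a, b, c) = 1.
Reduced forces 3a^2 <= |D| = 6324, so 1 <= a <= 45; b must have the parity of D, and c = (b^2 - D)/(4a) must be an integer >= a.
Enumerate a = 1..45, b in [-a, a]:
  a=1: (1, 0, 1581)  [1]
  a=2: (2, 2, 791)  [1]
  a=3: (3, 0, 527)  [1]
  a=4: none
  a=5: (5, -4, 317), (5, 4, 317)  [2]
  a=6: (6, 6, 265)  [1]
  a=7: (7, -2, 226), (7, 2, 226)  [2]
  a=8..9: none
  a=10: (10, -6, 159), (10, 6, 159)  [2]
  a=11: (11, -10, 146), (11, 10, 146)  [2]
  a=12..13: none
  a=14: (14, -2, 113), (14, 2, 113)  [2]
  a=15: (15, -6, 106), (15, 6, 106)  [2]
  a=16: none
  a=17: (17, 0, 93)  [1]
  a=18..20: none
  a=21: (21, -12, 77), (21, 12, 77)  [2]
  a=22: (22, -10, 73), (22, 10, 73)  [2]
  a=23: (23, -22, 74), (23, 22, 74)  [2]
  a=24: none
  a=25: (25, -24, 69), (25, 24, 69)  [2]
  a=26..29: none
  a=30: (30, -6, 53), (30, 6, 53)  [2]
  a=31: (31, 0, 51)  [1]
  a=32: none
  a=33: (33, -12, 49), (33, 12, 49)  [2]
  a=34: (34, 34, 55)  [1]
  a=35: (35, -26, 50), (35, -16, 47), (35, 16, 47), (35, 26, 50)  [4]
  a=36: none
  a=37: (37, -22, 46), (37, 22, 46)  [2]
  a=38..40: none
  a=41: (41, 20, 41)  [1]
  a=42: (42, -30, 43), (42, 30, 43)  [2]
  a=43..45: none
Total reduced forms: 1 + 1 + 1 + 2 + 1 + 2 + 2 + 2 + 2 + 2 + 1 + 2 + 2 + 2 + 2 + 2 + 1 + 2 + 1 + 4 + 2 + 1 + 2 = 40
h = 40

40


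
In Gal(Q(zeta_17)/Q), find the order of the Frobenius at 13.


The Frobenius at p in Gal(Q(zeta_n)/Q) = (Z/nZ)* is the class of p, so its order is ord_17(13), the smallest k >= 1 with 13^k = 1 mod 17.
n = 17 = 17, phi(17) = 16; the order divides phi(n).
Divisors of 16: 1, 2, 4, 8, 16
Repeated squaring mod 17: 13^1 = 13, 13^2 = 16, 13^4 = 1, 13^8 = 1, 13^16 = 1
Test divisors in increasing order:
  k=1: 13^1 = 13 mod 17
  k=2: 13^2 = 16 mod 17
  k=4: 13^4 = 1 mod 17  <- first divisor giving 1
Order = 4

4


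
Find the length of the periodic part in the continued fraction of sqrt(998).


Run the CF algorithm for sqrt(998).
a_0 = floor(sqrt(998)) = 31; set m_0=0, q_0=1.
Recurrence: m' = q*a - m,  q' = (d - m'^2)/q,  a' = floor((a_0 + m')/q').
  step 1: m=31, q=37, a=1
  step 2: m=6, q=26, a=1
  step 3: m=20, q=23, a=2
  step 4: m=26, q=14, a=4
  step 5: m=30, q=7, a=8
  step 6: m=26, q=46, a=1
  step 7: m=20, q=13, a=3
  step 8: m=19, q=49, a=1
  step 9: m=30, q=2, a=30
  step 10: m=30, q=49, a=1
  step 11: m=19, q=13, a=3
  step 12: m=20, q=46, a=1
  step 13: m=26, q=7, a=8
  step 14: m=30, q=14, a=4
  step 15: m=26, q=23, a=2
  step 16: m=20, q=26, a=1
  step 17: m=6, q=37, a=1
  step 18: m=31, q=1, a=62
a_18 = 2*a_0 = 62, so the period closes here.
sqrt(998) = [31; 1, 1, 2, 4, 8, 1, 3, 1, 30, 1, 3, 1, 8, 4, 2, 1, 1, 62]
Period length = 18

18


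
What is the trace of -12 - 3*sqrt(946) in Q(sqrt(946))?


Tr(a + b*sqrt(d)) = (a + b*sqrt(d)) + (a - b*sqrt(d)) = 2a
= 2 * (-12)
= -24

-24


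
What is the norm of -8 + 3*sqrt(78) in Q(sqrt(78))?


N(a + b*sqrt(d)) = a^2 - d*b^2
= (-8)^2 - (78)*(3)^2
= 64 - 702
= -638

-638


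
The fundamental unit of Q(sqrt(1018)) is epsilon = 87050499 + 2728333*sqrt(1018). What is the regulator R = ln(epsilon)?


epsilon = 87050499 + 2728333*sqrt(1018)
= 1.7410e+08
R = ln(1.7410e+08)
= 18.9751

18.9751


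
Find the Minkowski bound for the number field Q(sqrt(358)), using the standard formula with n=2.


d = 358, d mod 4 = 2, so disc(K) = 4d = 1432; |disc(K)| = 1432
Real quadratic field, so n = 2, s = r2 = 0, r1 = 2
M = (n!/n^n) * (4/pi)^s * sqrt(|disc(K)|) = (2!/2^2) * (4/pi)^0 * sqrt(1432)
= 0.5 * 1.000000 * 37.841776
= 18.9209

18.9209


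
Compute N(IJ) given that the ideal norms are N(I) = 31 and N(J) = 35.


N(IJ) = N(I) * N(J)
= 31 * 35
= 1085

1085


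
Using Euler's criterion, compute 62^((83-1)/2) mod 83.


p = 83 is prime and the exponent is (p-1)/2 = 41, so by Euler's criterion 62^41 = (62/83) = +1 or -1 mod 83.
Compute by square-and-multiply:
  41 = 32 + 8 + 1 (binary 101001)
  Repeated squaring mod 83: 62^1 = 62, 62^2 = 26, 62^4 = 12, 62^8 = 61, 62^16 = 69, 62^32 = 30
  62^41 = 62^32 * 62^8 * 62^1 = 30 * 61 * 62 mod 83
    30 * 61 = 1830 = 4 mod 83
    4 * 62 = 248 = 82 mod 83
  62^41 = 82 mod 83
Result 82 = p - 1 = -1 mod 83: 62 is a quadratic non-residue mod 83. As a residue in [0, p-1] the value is 82.
62^41 mod 83 = 82

82


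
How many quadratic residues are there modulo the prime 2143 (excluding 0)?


For prime p, the number of non-zero quadratic residues is (p-1)/2.
= (2143-1)/2
= 1071

1071


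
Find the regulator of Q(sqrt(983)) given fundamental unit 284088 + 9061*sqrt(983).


epsilon = 284088 + 9061*sqrt(983)
= 568176.0000
R = ln(568176.0000)
= 13.2502

13.2502


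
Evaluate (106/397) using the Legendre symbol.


p = 397 is prime, so compute (106/397) with the reciprocity algorithm (Jacobi-symbol steps: pull out 2s via (2/n), flip via reciprocity, reduce):
  pull out 2: (2/397) = -1  (since 397 mod 8 = 5)
  reciprocity: (53/397) -> +(397/53)
  reduce: (26/53)
  pull out 2: (2/53) = -1  (since 53 mod 8 = 5)
  reciprocity: (13/53) -> +(53/13)
  reduce: (1/13)
  (1/13) = 1
Product of signs = 1
(106/397) = 1

1


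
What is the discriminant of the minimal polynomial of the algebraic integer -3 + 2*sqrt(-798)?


The element -3 + 2*sqrt(-798) has minimal polynomial:
x^2 + 6*x + 3201
Discriminant = (6)^2 - 4*(3201)
= 36 - 12804
= -12768

-12768


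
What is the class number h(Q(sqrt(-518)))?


K = Q(sqrt(-518)). d mod 4 = 2, so D = disc(K) = 4d = -2072
h(K) equals the number of primitive reduced positive-definite forms (a, b, c) = a*x^2 + b*x*y + c*y^2 with b^2 - 4ac = D,
where reduced means |b| <= a <= c, with b >= 0 whenever |b| = a or a = c, and primitive means gcd(a, b, c) = 1.
Reduced forces 3a^2 <= |D| = 2072, so 1 <= a <= 26; b must have the parity of D, and c = (b^2 - D)/(4a) must be an integer >= a.
Enumerate a = 1..26, b in [-a, a]:
  a=1: (1, 0, 518)  [1]
  a=2: (2, 0, 259)  [1]
  a=3: (3, -2, 173), (3, 2, 173)  [2]
  a=4..5: none
  a=6: (6, -4, 87), (6, 4, 87)  [2]
  a=7: (7, 0, 74)  [1]
  a=8: none
  a=9: (9, -4, 58), (9, 4, 58)  [2]
  a=10..13: none
  a=14: (14, 0, 37)  [1]
  a=15..16: none
  a=17: (17, -6, 31), (17, 6, 31)  [2]
  a=18: (18, -4, 29), (18, 4, 29)  [2]
  a=19..20: none
  a=21: (21, -14, 27), (21, 14, 27)  [2]
  a=22..26: none
Total reduced forms: 1 + 1 + 2 + 2 + 1 + 2 + 1 + 2 + 2 + 2 = 16
h = 16

16


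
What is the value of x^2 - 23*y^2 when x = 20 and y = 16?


x^2 - d*y^2
= 20^2 - 23*16^2
= 400 - 5888
= -5488

-5488


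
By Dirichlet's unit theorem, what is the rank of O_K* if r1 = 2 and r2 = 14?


By Dirichlet's unit theorem:
rank = r1 + r2 - 1
= 2 + 14 - 1
= 15

15


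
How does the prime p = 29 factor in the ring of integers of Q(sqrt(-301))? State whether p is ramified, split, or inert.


K = Q(sqrt(-301)). Since d mod 4 = 3, disc(K) = -1204.
Check p | disc: -1204 mod 29 = 14.
p does not divide disc. Compute Legendre symbol (d/p):
18^((29-1)/2) mod 29 = -1
(d/p) = -1, so p is inert: (p) stays prime with e=1, f=2, g=1.
Therefore p is inert.

inert


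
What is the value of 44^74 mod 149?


p = 149 is prime and the exponent is (p-1)/2 = 74, so by Euler's criterion 44^74 = (44/149) = +1 or -1 mod 149.
Compute by square-and-multiply:
  74 = 64 + 8 + 2 (binary 1001010)
  Repeated squaring mod 149: 44^1 = 44, 44^2 = 148, 44^4 = 1, 44^8 = 1, 44^16 = 1, 44^32 = 1, 44^64 = 1
  44^74 = 44^64 * 44^8 * 44^2 = 1 * 1 * 148 mod 149
    1 * 1 = 1 = 1 mod 149
    1 * 148 = 148 = 148 mod 149
  44^74 = 148 mod 149
Result 148 = p - 1 = -1 mod 149: 44 is a quadratic non-residue mod 149. As a residue in [0, p-1] the value is 148.
44^74 mod 149 = 148

148
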